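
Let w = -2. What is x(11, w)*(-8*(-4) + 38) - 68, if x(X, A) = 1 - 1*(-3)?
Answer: 212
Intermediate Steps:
x(X, A) = 4 (x(X, A) = 1 + 3 = 4)
x(11, w)*(-8*(-4) + 38) - 68 = 4*(-8*(-4) + 38) - 68 = 4*(32 + 38) - 68 = 4*70 - 68 = 280 - 68 = 212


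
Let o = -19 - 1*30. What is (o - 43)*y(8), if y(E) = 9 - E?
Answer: -92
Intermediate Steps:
o = -49 (o = -19 - 30 = -49)
(o - 43)*y(8) = (-49 - 43)*(9 - 1*8) = -92*(9 - 8) = -92*1 = -92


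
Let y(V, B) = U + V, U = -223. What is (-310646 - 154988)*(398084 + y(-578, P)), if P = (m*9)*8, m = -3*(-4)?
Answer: -184988472422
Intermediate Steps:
m = 12
P = 864 (P = (12*9)*8 = 108*8 = 864)
y(V, B) = -223 + V
(-310646 - 154988)*(398084 + y(-578, P)) = (-310646 - 154988)*(398084 + (-223 - 578)) = -465634*(398084 - 801) = -465634*397283 = -184988472422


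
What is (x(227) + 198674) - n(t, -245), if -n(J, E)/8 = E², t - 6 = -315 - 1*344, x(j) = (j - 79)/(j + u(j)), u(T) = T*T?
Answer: 8783950723/12939 ≈ 6.7887e+5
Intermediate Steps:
u(T) = T²
x(j) = (-79 + j)/(j + j²) (x(j) = (j - 79)/(j + j²) = (-79 + j)/(j + j²))
t = -653 (t = 6 + (-315 - 1*344) = 6 + (-315 - 344) = 6 - 659 = -653)
n(J, E) = -8*E²
(x(227) + 198674) - n(t, -245) = ((-79 + 227)/(227*(1 + 227)) + 198674) - (-8)*(-245)² = ((1/227)*148/228 + 198674) - (-8)*60025 = ((1/227)*(1/228)*148 + 198674) - 1*(-480200) = (37/12939 + 198674) + 480200 = 2570642923/12939 + 480200 = 8783950723/12939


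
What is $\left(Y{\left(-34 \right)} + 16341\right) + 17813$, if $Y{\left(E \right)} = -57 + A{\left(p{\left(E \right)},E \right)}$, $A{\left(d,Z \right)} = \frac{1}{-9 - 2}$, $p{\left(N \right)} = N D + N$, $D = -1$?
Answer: $\frac{375066}{11} \approx 34097.0$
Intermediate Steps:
$p{\left(N \right)} = 0$ ($p{\left(N \right)} = N \left(-1\right) + N = - N + N = 0$)
$A{\left(d,Z \right)} = - \frac{1}{11}$ ($A{\left(d,Z \right)} = \frac{1}{-11} = - \frac{1}{11}$)
$Y{\left(E \right)} = - \frac{628}{11}$ ($Y{\left(E \right)} = -57 - \frac{1}{11} = - \frac{628}{11}$)
$\left(Y{\left(-34 \right)} + 16341\right) + 17813 = \left(- \frac{628}{11} + 16341\right) + 17813 = \frac{179123}{11} + 17813 = \frac{375066}{11}$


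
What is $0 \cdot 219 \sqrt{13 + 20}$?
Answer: $0$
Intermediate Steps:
$0 \cdot 219 \sqrt{13 + 20} = 0 \sqrt{33} = 0$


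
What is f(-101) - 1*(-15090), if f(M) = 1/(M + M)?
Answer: 3048179/202 ≈ 15090.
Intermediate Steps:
f(M) = 1/(2*M)
f(-101) - 1*(-15090) = (½)/(-101) - 1*(-15090) = (½)*(-1/101) + 15090 = -1/202 + 15090 = 3048179/202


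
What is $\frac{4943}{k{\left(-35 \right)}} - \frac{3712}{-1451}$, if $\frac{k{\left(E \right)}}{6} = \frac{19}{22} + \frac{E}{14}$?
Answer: $- \frac{78494327}{156708} \approx -500.9$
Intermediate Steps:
$k{\left(E \right)} = \frac{57}{11} + \frac{3 E}{7}$ ($k{\left(E \right)} = 6 \left(\frac{19}{22} + \frac{E}{14}\right) = \frac{57}{11} + \frac{3 E}{7}$)
$\frac{4943}{k{\left(-35 \right)}} - \frac{3712}{-1451} = \frac{4943}{\frac{57}{11} + \frac{3}{7} \left(-35\right)} - \frac{3712}{-1451} = \frac{4943}{\frac{57}{11} - 15} - - \frac{3712}{1451} = \frac{4943}{- \frac{108}{11}} + \frac{3712}{1451} = 4943 \left(- \frac{11}{108}\right) + \frac{3712}{1451} = - \frac{54373}{108} + \frac{3712}{1451} = - \frac{78494327}{156708}$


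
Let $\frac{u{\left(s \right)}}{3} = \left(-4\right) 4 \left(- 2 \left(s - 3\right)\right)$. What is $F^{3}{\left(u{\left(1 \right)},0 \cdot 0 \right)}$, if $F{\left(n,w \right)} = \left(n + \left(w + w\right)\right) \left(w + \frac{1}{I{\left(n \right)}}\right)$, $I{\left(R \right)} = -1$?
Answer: $7077888$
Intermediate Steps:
$u{\left(s \right)} = -288 + 96 s$ ($u{\left(s \right)} = 3 \left(-4\right) 4 \left(- 2 \left(s - 3\right)\right) = 3 \left(- 16 \left(- 2 \left(-3 + s\right)\right)\right) = 3 \left(- 16 \left(6 - 2 s\right)\right) = 3 \left(-96 + 32 s\right) = -288 + 96 s$)
$F{\left(n,w \right)} = \left(-1 + w\right) \left(n + 2 w\right)$ ($F{\left(n,w \right)} = \left(n + \left(w + w\right)\right) \left(w + \frac{1}{-1}\right) = \left(n + 2 w\right) \left(w - 1\right) = \left(n + 2 w\right) \left(-1 + w\right) = \left(-1 + w\right) \left(n + 2 w\right)$)
$F^{3}{\left(u{\left(1 \right)},0 \cdot 0 \right)} = \left(- (-288 + 96 \cdot 1) - 2 \cdot 0 \cdot 0 + 0 \cdot 0 \left(\left(-288 + 96 \cdot 1\right) + 2 \cdot 0 \cdot 0\right)\right)^{3} = \left(- (-288 + 96) - 0 + 0 \left(\left(-288 + 96\right) + 2 \cdot 0\right)\right)^{3} = \left(\left(-1\right) \left(-192\right) + 0 + 0 \left(-192 + 0\right)\right)^{3} = \left(192 + 0 + 0 \left(-192\right)\right)^{3} = \left(192 + 0 + 0\right)^{3} = 192^{3} = 7077888$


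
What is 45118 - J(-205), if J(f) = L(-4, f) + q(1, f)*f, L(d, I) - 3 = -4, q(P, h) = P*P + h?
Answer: 3299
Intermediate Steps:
q(P, h) = h + P**2 (q(P, h) = P**2 + h = h + P**2)
L(d, I) = -1 (L(d, I) = 3 - 4 = -1)
J(f) = -1 + f*(1 + f) (J(f) = -1 + (f + 1**2)*f = -1 + (f + 1)*f = -1 + (1 + f)*f = -1 + f*(1 + f))
45118 - J(-205) = 45118 - (-1 - 205*(1 - 205)) = 45118 - (-1 - 205*(-204)) = 45118 - (-1 + 41820) = 45118 - 1*41819 = 45118 - 41819 = 3299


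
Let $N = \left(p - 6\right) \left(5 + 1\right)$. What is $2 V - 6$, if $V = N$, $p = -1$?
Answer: $-90$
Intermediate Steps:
$N = -42$ ($N = \left(-1 - 6\right) \left(5 + 1\right) = \left(-7\right) 6 = -42$)
$V = -42$
$2 V - 6 = 2 \left(-42\right) - 6 = -84 - 6 = -90$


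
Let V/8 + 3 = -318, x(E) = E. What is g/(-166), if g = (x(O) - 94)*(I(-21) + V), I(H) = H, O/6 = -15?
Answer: -238188/83 ≈ -2869.7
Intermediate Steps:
O = -90 (O = 6*(-15) = -90)
V = -2568 (V = -24 + 8*(-318) = -24 - 2544 = -2568)
g = 476376 (g = (-90 - 94)*(-21 - 2568) = -184*(-2589) = 476376)
g/(-166) = 476376/(-166) = 476376*(-1/166) = -238188/83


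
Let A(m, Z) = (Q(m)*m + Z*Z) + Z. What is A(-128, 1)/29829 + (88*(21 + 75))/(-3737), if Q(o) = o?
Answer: -63586970/37156991 ≈ -1.7113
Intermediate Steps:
A(m, Z) = Z + Z**2 + m**2 (A(m, Z) = (m*m + Z*Z) + Z = (m**2 + Z**2) + Z = (Z**2 + m**2) + Z = Z + Z**2 + m**2)
A(-128, 1)/29829 + (88*(21 + 75))/(-3737) = (1 + 1**2 + (-128)**2)/29829 + (88*(21 + 75))/(-3737) = (1 + 1 + 16384)*(1/29829) + (88*96)*(-1/3737) = 16386*(1/29829) + 8448*(-1/3737) = 5462/9943 - 8448/3737 = -63586970/37156991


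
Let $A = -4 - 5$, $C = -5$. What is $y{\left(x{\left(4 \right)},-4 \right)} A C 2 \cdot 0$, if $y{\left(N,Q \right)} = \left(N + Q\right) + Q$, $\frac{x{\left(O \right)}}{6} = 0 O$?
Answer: $0$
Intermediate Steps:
$x{\left(O \right)} = 0$ ($x{\left(O \right)} = 6 \cdot 0 O = 6 \cdot 0 = 0$)
$A = -9$ ($A = -4 - 5 = -9$)
$y{\left(N,Q \right)} = N + 2 Q$
$y{\left(x{\left(4 \right)},-4 \right)} A C 2 \cdot 0 = \left(0 + 2 \left(-4\right)\right) \left(-9\right) \left(-5\right) 2 \cdot 0 = \left(0 - 8\right) 45 \cdot 2 \cdot 0 = \left(-8\right) 90 \cdot 0 = \left(-720\right) 0 = 0$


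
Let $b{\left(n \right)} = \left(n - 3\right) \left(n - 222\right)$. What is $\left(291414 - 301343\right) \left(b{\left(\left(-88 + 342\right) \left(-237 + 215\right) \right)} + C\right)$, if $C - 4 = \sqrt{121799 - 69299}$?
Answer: $-322530796306 - 496450 \sqrt{21} \approx -3.2253 \cdot 10^{11}$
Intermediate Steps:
$C = 4 + 50 \sqrt{21}$ ($C = 4 + \sqrt{121799 - 69299} = 4 + \sqrt{52500} = 4 + 50 \sqrt{21} \approx 233.13$)
$b{\left(n \right)} = \left(-222 + n\right) \left(-3 + n\right)$ ($b{\left(n \right)} = \left(-3 + n\right) \left(-222 + n\right) = \left(-222 + n\right) \left(-3 + n\right)$)
$\left(291414 - 301343\right) \left(b{\left(\left(-88 + 342\right) \left(-237 + 215\right) \right)} + C\right) = \left(291414 - 301343\right) \left(\left(666 + \left(\left(-88 + 342\right) \left(-237 + 215\right)\right)^{2} - 225 \left(-88 + 342\right) \left(-237 + 215\right)\right) + \left(4 + 50 \sqrt{21}\right)\right) = - 9929 \left(\left(666 + \left(254 \left(-22\right)\right)^{2} - 225 \cdot 254 \left(-22\right)\right) + \left(4 + 50 \sqrt{21}\right)\right) = - 9929 \left(\left(666 + \left(-5588\right)^{2} - -1257300\right) + \left(4 + 50 \sqrt{21}\right)\right) = - 9929 \left(\left(666 + 31225744 + 1257300\right) + \left(4 + 50 \sqrt{21}\right)\right) = - 9929 \left(32483710 + \left(4 + 50 \sqrt{21}\right)\right) = - 9929 \left(32483714 + 50 \sqrt{21}\right) = -322530796306 - 496450 \sqrt{21}$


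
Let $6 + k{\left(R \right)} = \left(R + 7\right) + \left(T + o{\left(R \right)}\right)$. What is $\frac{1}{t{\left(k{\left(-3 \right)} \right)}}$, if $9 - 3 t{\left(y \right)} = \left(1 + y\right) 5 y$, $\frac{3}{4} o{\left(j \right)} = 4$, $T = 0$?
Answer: $- \frac{27}{569} \approx -0.047452$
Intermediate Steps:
$o{\left(j \right)} = \frac{16}{3}$ ($o{\left(j \right)} = \frac{4}{3} \cdot 4 = \frac{16}{3}$)
$k{\left(R \right)} = \frac{19}{3} + R$ ($k{\left(R \right)} = -6 + \left(\left(R + 7\right) + \left(0 + \frac{16}{3}\right)\right) = -6 + \left(\left(7 + R\right) + \frac{16}{3}\right) = -6 + \left(\frac{37}{3} + R\right) = \frac{19}{3} + R$)
$t{\left(y \right)} = 3 - \frac{5 y \left(1 + y\right)}{3}$ ($t{\left(y \right)} = 3 - \frac{\left(1 + y\right) 5 y}{3} = 3 - \frac{5 y \left(1 + y\right)}{3}$)
$\frac{1}{t{\left(k{\left(-3 \right)} \right)}} = \frac{1}{3 - \frac{5 \left(\frac{19}{3} - 3\right)}{3} - \frac{5 \left(\frac{19}{3} - 3\right)^{2}}{3}} = \frac{1}{3 - \frac{50}{9} - \frac{5 \left(\frac{10}{3}\right)^{2}}{3}} = \frac{1}{3 - \frac{50}{9} - \frac{500}{27}} = \frac{1}{- \frac{569}{27}} = - \frac{27}{569}$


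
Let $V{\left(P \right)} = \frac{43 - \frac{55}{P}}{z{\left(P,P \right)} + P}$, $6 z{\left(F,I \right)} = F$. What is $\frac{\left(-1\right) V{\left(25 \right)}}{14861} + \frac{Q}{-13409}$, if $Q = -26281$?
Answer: $\frac{31065935069}{15851114125} \approx 1.9599$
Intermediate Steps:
$z{\left(F,I \right)} = \frac{F}{6}$
$V{\left(P \right)} = \frac{6 \left(43 - \frac{55}{P}\right)}{7 P}$ ($V{\left(P \right)} = \frac{43 - \frac{55}{P}}{\frac{P}{6} + P} = \frac{43 - \frac{55}{P}}{\frac{7}{6} P} = \left(43 - \frac{55}{P}\right) \frac{6}{7 P} = \frac{6 \left(43 - \frac{55}{P}\right)}{7 P}$)
$\frac{\left(-1\right) V{\left(25 \right)}}{14861} + \frac{Q}{-13409} = \frac{\left(-1\right) \frac{6 \left(-55 + 43 \cdot 25\right)}{7 \cdot 625}}{14861} - \frac{26281}{-13409} = - \frac{6 \left(-55 + 1075\right)}{7 \cdot 625} \cdot \frac{1}{14861} - - \frac{26281}{13409} = - \frac{6 \cdot 1020}{7 \cdot 625} \cdot \frac{1}{14861} + \frac{26281}{13409} = \left(-1\right) \frac{1224}{875} \cdot \frac{1}{14861} + \frac{26281}{13409} = \left(- \frac{1224}{875}\right) \frac{1}{14861} + \frac{26281}{13409} = - \frac{1224}{13003375} + \frac{26281}{13409} = \frac{31065935069}{15851114125}$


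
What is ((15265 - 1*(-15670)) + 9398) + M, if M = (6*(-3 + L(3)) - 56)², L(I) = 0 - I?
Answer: 48797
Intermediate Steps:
L(I) = -I
M = 8464 (M = (6*(-3 - 1*3) - 56)² = (6*(-3 - 3) - 56)² = (6*(-6) - 56)² = (-36 - 56)² = (-92)² = 8464)
((15265 - 1*(-15670)) + 9398) + M = ((15265 - 1*(-15670)) + 9398) + 8464 = ((15265 + 15670) + 9398) + 8464 = (30935 + 9398) + 8464 = 40333 + 8464 = 48797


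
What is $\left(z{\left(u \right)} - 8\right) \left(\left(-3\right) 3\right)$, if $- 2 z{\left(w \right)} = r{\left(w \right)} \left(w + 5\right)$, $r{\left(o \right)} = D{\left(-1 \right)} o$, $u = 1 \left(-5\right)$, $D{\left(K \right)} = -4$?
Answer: $72$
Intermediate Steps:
$u = -5$
$r{\left(o \right)} = - 4 o$
$z{\left(w \right)} = 2 w \left(5 + w\right)$ ($z{\left(w \right)} = - \frac{- 4 w \left(w + 5\right)}{2} = - \frac{- 4 w \left(5 + w\right)}{2} = - \frac{\left(-4\right) w \left(5 + w\right)}{2} = 2 w \left(5 + w\right)$)
$\left(z{\left(u \right)} - 8\right) \left(\left(-3\right) 3\right) = \left(2 \left(-5\right) \left(5 - 5\right) - 8\right) \left(\left(-3\right) 3\right) = \left(2 \left(-5\right) 0 - 8\right) \left(-9\right) = \left(0 - 8\right) \left(-9\right) = \left(-8\right) \left(-9\right) = 72$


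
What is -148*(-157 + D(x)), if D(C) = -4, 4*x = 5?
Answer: 23828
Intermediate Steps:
x = 5/4 (x = (1/4)*5 = 5/4 ≈ 1.2500)
-148*(-157 + D(x)) = -148*(-157 - 4) = -148*(-161) = 23828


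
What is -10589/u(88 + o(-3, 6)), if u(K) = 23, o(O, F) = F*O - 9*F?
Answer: -10589/23 ≈ -460.39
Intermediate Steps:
o(O, F) = -9*F + F*O
-10589/u(88 + o(-3, 6)) = -10589/23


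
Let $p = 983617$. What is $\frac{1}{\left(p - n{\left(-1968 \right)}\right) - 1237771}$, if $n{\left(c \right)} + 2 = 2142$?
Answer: $- \frac{1}{256294} \approx -3.9018 \cdot 10^{-6}$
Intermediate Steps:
$n{\left(c \right)} = 2140$ ($n{\left(c \right)} = -2 + 2142 = 2140$)
$\frac{1}{\left(p - n{\left(-1968 \right)}\right) - 1237771} = \frac{1}{\left(983617 - 2140\right) - 1237771} = \frac{1}{981477 - 1237771} = \frac{1}{-256294} = - \frac{1}{256294}$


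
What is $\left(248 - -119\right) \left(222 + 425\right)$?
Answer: $237449$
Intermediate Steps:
$\left(248 - -119\right) \left(222 + 425\right) = \left(248 + 119\right) 647 = 367 \cdot 647 = 237449$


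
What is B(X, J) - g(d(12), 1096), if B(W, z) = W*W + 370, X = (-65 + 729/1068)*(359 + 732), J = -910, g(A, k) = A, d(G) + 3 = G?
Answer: 624031771064825/126736 ≈ 4.9239e+9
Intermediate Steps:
d(G) = -3 + G
X = -24980627/356 (X = (-65 + 729*(1/1068))*1091 = (-65 + 243/356)*1091 = -22897/356*1091 = -24980627/356 ≈ -70170.)
B(W, z) = 370 + W² (B(W, z) = W² + 370 = 370 + W²)
B(X, J) - g(d(12), 1096) = (370 + (-24980627/356)²) - (-3 + 12) = (370 + 624031725313129/126736) - 1*9 = 624031772205449/126736 - 9 = 624031771064825/126736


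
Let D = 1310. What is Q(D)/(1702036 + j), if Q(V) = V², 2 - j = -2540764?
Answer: 858050/2121401 ≈ 0.40447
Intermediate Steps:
j = 2540766 (j = 2 - 1*(-2540764) = 2 + 2540764 = 2540766)
Q(D)/(1702036 + j) = 1310²/(1702036 + 2540766) = 1716100/4242802 = 1716100*(1/4242802) = 858050/2121401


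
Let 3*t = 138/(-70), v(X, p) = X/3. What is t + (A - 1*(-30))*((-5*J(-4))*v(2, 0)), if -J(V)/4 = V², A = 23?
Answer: 1187131/105 ≈ 11306.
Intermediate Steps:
v(X, p) = X/3 (v(X, p) = X*(⅓) = X/3)
J(V) = -4*V²
t = -23/35 (t = (138/(-70))/3 = (138*(-1/70))/3 = (⅓)*(-69/35) = -23/35 ≈ -0.65714)
t + (A - 1*(-30))*((-5*J(-4))*v(2, 0)) = -23/35 + (23 - 1*(-30))*((-(-20)*(-4)²)*((⅓)*2)) = -23/35 + (23 + 30)*(-(-20)*16*(⅔)) = -23/35 + 53*(-5*(-64)*(⅔)) = -23/35 + 53*(320*(⅔)) = -23/35 + 53*(640/3) = -23/35 + 33920/3 = 1187131/105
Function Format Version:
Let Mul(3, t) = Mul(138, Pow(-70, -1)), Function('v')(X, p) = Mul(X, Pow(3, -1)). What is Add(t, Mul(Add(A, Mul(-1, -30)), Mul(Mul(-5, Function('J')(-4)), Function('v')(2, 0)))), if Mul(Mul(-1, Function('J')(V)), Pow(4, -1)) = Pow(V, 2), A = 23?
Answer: Rational(1187131, 105) ≈ 11306.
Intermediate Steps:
Function('v')(X, p) = Mul(Rational(1, 3), X) (Function('v')(X, p) = Mul(X, Rational(1, 3)) = Mul(Rational(1, 3), X))
Function('J')(V) = Mul(-4, Pow(V, 2))
t = Rational(-23, 35) (t = Mul(Rational(1, 3), Mul(138, Pow(-70, -1))) = Mul(Rational(1, 3), Mul(138, Rational(-1, 70))) = Mul(Rational(1, 3), Rational(-69, 35)) = Rational(-23, 35) ≈ -0.65714)
Add(t, Mul(Add(A, Mul(-1, -30)), Mul(Mul(-5, Function('J')(-4)), Function('v')(2, 0)))) = Add(Rational(-23, 35), Mul(Add(23, Mul(-1, -30)), Mul(Mul(-5, Mul(-4, Pow(-4, 2))), Mul(Rational(1, 3), 2)))) = Add(Rational(-23, 35), Mul(Add(23, 30), Mul(Mul(-5, Mul(-4, 16)), Rational(2, 3)))) = Add(Rational(-23, 35), Mul(53, Mul(Mul(-5, -64), Rational(2, 3)))) = Add(Rational(-23, 35), Mul(53, Mul(320, Rational(2, 3)))) = Add(Rational(-23, 35), Mul(53, Rational(640, 3))) = Add(Rational(-23, 35), Rational(33920, 3)) = Rational(1187131, 105)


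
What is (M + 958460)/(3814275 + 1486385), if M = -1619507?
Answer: -661047/5300660 ≈ -0.12471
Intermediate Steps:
(M + 958460)/(3814275 + 1486385) = (-1619507 + 958460)/(3814275 + 1486385) = -661047/5300660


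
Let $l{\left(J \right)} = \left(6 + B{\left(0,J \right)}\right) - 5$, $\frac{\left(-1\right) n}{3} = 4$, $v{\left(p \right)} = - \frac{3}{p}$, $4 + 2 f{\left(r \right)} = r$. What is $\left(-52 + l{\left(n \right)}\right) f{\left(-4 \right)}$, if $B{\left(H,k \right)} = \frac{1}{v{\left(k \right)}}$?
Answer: $188$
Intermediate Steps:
$f{\left(r \right)} = -2 + \frac{r}{2}$
$n = -12$ ($n = \left(-3\right) 4 = -12$)
$B{\left(H,k \right)} = - \frac{k}{3}$ ($B{\left(H,k \right)} = \frac{1}{\left(-3\right) \frac{1}{k}} = - \frac{k}{3}$)
$l{\left(J \right)} = 1 - \frac{J}{3}$ ($l{\left(J \right)} = \left(6 - \frac{J}{3}\right) - 5 = 1 - \frac{J}{3}$)
$\left(-52 + l{\left(n \right)}\right) f{\left(-4 \right)} = \left(-52 + \left(1 - -4\right)\right) \left(-2 + \frac{1}{2} \left(-4\right)\right) = \left(-52 + \left(1 + 4\right)\right) \left(-2 - 2\right) = \left(-52 + 5\right) \left(-4\right) = \left(-47\right) \left(-4\right) = 188$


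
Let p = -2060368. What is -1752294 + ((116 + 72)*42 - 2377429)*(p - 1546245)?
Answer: 8545986769435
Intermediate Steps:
-1752294 + ((116 + 72)*42 - 2377429)*(p - 1546245) = -1752294 + ((116 + 72)*42 - 2377429)*(-2060368 - 1546245) = -1752294 + (188*42 - 2377429)*(-3606613) = -1752294 + (7896 - 2377429)*(-3606613) = -1752294 - 2369533*(-3606613) = -1752294 + 8545988521729 = 8545986769435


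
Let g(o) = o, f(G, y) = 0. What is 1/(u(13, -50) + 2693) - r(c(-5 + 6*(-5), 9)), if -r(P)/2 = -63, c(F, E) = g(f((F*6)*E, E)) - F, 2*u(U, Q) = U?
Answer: -680272/5399 ≈ -126.00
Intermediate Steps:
u(U, Q) = U/2
c(F, E) = -F (c(F, E) = 0 - F = -F)
r(P) = 126 (r(P) = -2*(-63) = 126)
1/(u(13, -50) + 2693) - r(c(-5 + 6*(-5), 9)) = 1/((1/2)*13 + 2693) - 1*126 = 1/(13/2 + 2693) - 126 = 1/(5399/2) - 126 = 2/5399 - 126 = -680272/5399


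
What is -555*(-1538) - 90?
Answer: 853500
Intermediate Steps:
-555*(-1538) - 90 = 853590 - 90 = 853500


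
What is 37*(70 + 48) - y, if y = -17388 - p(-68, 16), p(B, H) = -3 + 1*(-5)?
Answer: 21746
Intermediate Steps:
p(B, H) = -8 (p(B, H) = -3 - 5 = -8)
y = -17380 (y = -17388 - 1*(-8) = -17388 + 8 = -17380)
37*(70 + 48) - y = 37*(70 + 48) - 1*(-17380) = 37*118 + 17380 = 4366 + 17380 = 21746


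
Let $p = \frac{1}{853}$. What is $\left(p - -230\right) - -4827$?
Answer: $\frac{4313622}{853} \approx 5057.0$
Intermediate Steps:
$p = \frac{1}{853} \approx 0.0011723$
$\left(p - -230\right) - -4827 = \left(\frac{1}{853} - -230\right) - -4827 = \left(\frac{1}{853} + 230\right) + 4827 = \frac{196191}{853} + 4827 = \frac{4313622}{853}$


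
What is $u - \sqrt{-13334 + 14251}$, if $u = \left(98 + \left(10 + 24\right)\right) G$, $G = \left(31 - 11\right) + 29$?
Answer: $6468 - \sqrt{917} \approx 6437.7$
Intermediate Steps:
$G = 49$ ($G = 20 + 29 = 49$)
$u = 6468$ ($u = \left(98 + \left(10 + 24\right)\right) 49 = \left(98 + 34\right) 49 = 132 \cdot 49 = 6468$)
$u - \sqrt{-13334 + 14251} = 6468 - \sqrt{-13334 + 14251} = 6468 - \sqrt{917}$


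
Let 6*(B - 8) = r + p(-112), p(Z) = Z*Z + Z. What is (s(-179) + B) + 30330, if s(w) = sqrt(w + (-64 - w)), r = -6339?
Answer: 62707/2 + 8*I ≈ 31354.0 + 8.0*I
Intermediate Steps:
p(Z) = Z + Z**2 (p(Z) = Z**2 + Z = Z + Z**2)
B = 2047/2 (B = 8 + (-6339 - 112*(1 - 112))/6 = 8 + (-6339 - 112*(-111))/6 = 8 + (-6339 + 12432)/6 = 8 + (1/6)*6093 = 8 + 2031/2 = 2047/2 ≈ 1023.5)
s(w) = 8*I (s(w) = sqrt(-64) = 8*I)
(s(-179) + B) + 30330 = (8*I + 2047/2) + 30330 = (2047/2 + 8*I) + 30330 = 62707/2 + 8*I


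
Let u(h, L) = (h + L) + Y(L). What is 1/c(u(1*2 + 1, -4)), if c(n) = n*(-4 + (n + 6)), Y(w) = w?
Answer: 1/15 ≈ 0.066667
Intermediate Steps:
u(h, L) = h + 2*L (u(h, L) = (h + L) + L = (L + h) + L = h + 2*L)
c(n) = n*(2 + n) (c(n) = n*(-4 + (6 + n)) = n*(2 + n))
1/c(u(1*2 + 1, -4)) = 1/(((1*2 + 1) + 2*(-4))*(2 + ((1*2 + 1) + 2*(-4)))) = 1/(((2 + 1) - 8)*(2 + ((2 + 1) - 8))) = 1/((3 - 8)*(2 + (3 - 8))) = 1/(-5*(2 - 5)) = 1/(-5*(-3)) = 1/15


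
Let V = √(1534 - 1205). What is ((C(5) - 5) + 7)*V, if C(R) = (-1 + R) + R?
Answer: 11*√329 ≈ 199.52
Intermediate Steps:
V = √329 ≈ 18.138
C(R) = -1 + 2*R
((C(5) - 5) + 7)*V = (((-1 + 2*5) - 5) + 7)*√329 = (((-1 + 10) - 5) + 7)*√329 = ((9 - 5) + 7)*√329 = (4 + 7)*√329 = 11*√329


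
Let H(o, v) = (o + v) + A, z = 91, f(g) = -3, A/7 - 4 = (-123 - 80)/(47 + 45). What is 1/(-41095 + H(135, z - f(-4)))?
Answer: -92/3758517 ≈ -2.4478e-5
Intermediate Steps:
A = 1155/92 (A = 28 + 7*((-123 - 80)/(47 + 45)) = 28 + 7*(-203/92) = 28 - 1421/92 = 1155/92 ≈ 12.554)
H(o, v) = 1155/92 + o + v (H(o, v) = (o + v) + 1155/92 = 1155/92 + o + v)
1/(-41095 + H(135, z - f(-4))) = 1/(-41095 + (1155/92 + 135 + (91 - 1*(-3)))) = 1/(-41095 + (1155/92 + 135 + (91 + 3))) = 1/(-41095 + (1155/92 + 135 + 94)) = 1/(-41095 + 22223/92) = 1/(-3758517/92) = -92/3758517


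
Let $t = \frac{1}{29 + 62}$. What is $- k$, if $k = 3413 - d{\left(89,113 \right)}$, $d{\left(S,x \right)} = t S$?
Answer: $- \frac{310494}{91} \approx -3412.0$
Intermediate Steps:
$t = \frac{1}{91} \approx 0.010989$
$d{\left(S,x \right)} = \frac{S}{91}$
$k = \frac{310494}{91}$ ($k = 3413 - \frac{1}{91} \cdot 89 = 3413 - \frac{89}{91} = \frac{310494}{91} \approx 3412.0$)
$- k = \left(-1\right) \frac{310494}{91} = - \frac{310494}{91}$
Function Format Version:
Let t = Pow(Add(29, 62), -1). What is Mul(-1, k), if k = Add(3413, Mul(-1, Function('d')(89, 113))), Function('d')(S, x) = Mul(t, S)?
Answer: Rational(-310494, 91) ≈ -3412.0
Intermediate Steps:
t = Rational(1, 91) (t = Pow(91, -1) = Rational(1, 91) ≈ 0.010989)
Function('d')(S, x) = Mul(Rational(1, 91), S)
k = Rational(310494, 91) (k = Add(3413, Mul(-1, Mul(Rational(1, 91), 89))) = Add(3413, Mul(-1, Rational(89, 91))) = Add(3413, Rational(-89, 91)) = Rational(310494, 91) ≈ 3412.0)
Mul(-1, k) = Mul(-1, Rational(310494, 91)) = Rational(-310494, 91)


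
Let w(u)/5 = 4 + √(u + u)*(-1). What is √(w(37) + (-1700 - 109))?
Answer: √(-1789 - 5*√74) ≈ 42.802*I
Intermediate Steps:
w(u) = 20 - 5*√2*√u (w(u) = 5*(4 + √(u + u)*(-1)) = 5*(4 + √(2*u)*(-1)) = 5*(4 + (√2*√u)*(-1)) = 5*(4 - √2*√u) = 20 - 5*√2*√u)
√(w(37) + (-1700 - 109)) = √((20 - 5*√2*√37) + (-1700 - 109)) = √((20 - 5*√74) - 1809) = √(-1789 - 5*√74)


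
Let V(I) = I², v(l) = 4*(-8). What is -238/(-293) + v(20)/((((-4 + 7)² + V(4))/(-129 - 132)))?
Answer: 2453086/7325 ≈ 334.89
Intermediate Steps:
v(l) = -32
-238/(-293) + v(20)/((((-4 + 7)² + V(4))/(-129 - 132))) = -238/(-293) - 32*(-129 - 132)/((-4 + 7)² + 4²) = -238*(-1/293) - 32*(-261/(3² + 16)) = 238/293 - 32*(-261/(9 + 16)) = 238/293 - 32/(25*(-1/261)) = 238/293 - 32/(-25/261) = 238/293 - 32*(-261/25) = 238/293 + 8352/25 = 2453086/7325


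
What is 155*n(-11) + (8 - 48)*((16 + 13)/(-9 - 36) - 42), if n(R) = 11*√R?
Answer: 15352/9 + 1705*I*√11 ≈ 1705.8 + 5654.8*I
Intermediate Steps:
155*n(-11) + (8 - 48)*((16 + 13)/(-9 - 36) - 42) = 155*(11*√(-11)) + (8 - 48)*((16 + 13)/(-9 - 36) - 42) = 155*(11*(I*√11)) - 40*(29/(-45) - 42) = 155*(11*I*√11) - 40*(29*(-1/45) - 42) = 1705*I*√11 - 40*(-29/45 - 42) = 1705*I*√11 - 40*(-1919/45) = 1705*I*√11 + 15352/9 = 15352/9 + 1705*I*√11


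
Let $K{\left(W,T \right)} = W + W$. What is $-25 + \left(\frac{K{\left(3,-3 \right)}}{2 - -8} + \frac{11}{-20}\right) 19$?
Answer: $- \frac{481}{20} \approx -24.05$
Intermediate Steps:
$K{\left(W,T \right)} = 2 W$
$-25 + \left(\frac{K{\left(3,-3 \right)}}{2 - -8} + \frac{11}{-20}\right) 19 = -25 + \left(\frac{2 \cdot 3}{2 - -8} + \frac{11}{-20}\right) 19 = -25 + \left(\frac{6}{2 + 8} + 11 \left(- \frac{1}{20}\right)\right) 19 = -25 + \left(\frac{6}{10} - \frac{11}{20}\right) 19 = -25 + \left(6 \cdot \frac{1}{10} - \frac{11}{20}\right) 19 = -25 + \left(\frac{3}{5} - \frac{11}{20}\right) 19 = -25 + \frac{1}{20} \cdot 19 = -25 + \frac{19}{20} = - \frac{481}{20}$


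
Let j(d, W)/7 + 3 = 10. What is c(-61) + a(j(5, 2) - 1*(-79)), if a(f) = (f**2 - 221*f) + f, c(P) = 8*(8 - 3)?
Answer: -11736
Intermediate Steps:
c(P) = 40 (c(P) = 8*5 = 40)
j(d, W) = 49 (j(d, W) = -21 + 7*10 = -21 + 70 = 49)
a(f) = f**2 - 220*f
c(-61) + a(j(5, 2) - 1*(-79)) = 40 + (49 - 1*(-79))*(-220 + (49 - 1*(-79))) = 40 + (49 + 79)*(-220 + (49 + 79)) = 40 + 128*(-220 + 128) = 40 + 128*(-92) = 40 - 11776 = -11736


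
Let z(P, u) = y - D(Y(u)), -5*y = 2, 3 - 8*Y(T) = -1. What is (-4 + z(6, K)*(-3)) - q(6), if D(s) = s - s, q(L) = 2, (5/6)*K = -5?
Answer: -24/5 ≈ -4.8000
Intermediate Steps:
K = -6 (K = (6/5)*(-5) = -6)
Y(T) = ½ (Y(T) = 3/8 - ⅛*(-1) = 3/8 + ⅛ = ½)
D(s) = 0
y = -⅖ (y = -⅕*2 = -⅖ ≈ -0.40000)
z(P, u) = -⅖ (z(P, u) = -⅖ - 1*0 = -⅖ + 0 = -⅖)
(-4 + z(6, K)*(-3)) - q(6) = (-4 - ⅖*(-3)) - 1*2 = (-4 + 6/5) - 2 = -14/5 - 2 = -24/5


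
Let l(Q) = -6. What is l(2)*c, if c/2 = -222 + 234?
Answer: -144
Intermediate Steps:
c = 24 (c = 2*(-222 + 234) = 2*12 = 24)
l(2)*c = -6*24 = -144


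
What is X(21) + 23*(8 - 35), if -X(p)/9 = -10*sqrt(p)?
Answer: -621 + 90*sqrt(21) ≈ -208.57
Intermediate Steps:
X(p) = 90*sqrt(p) (X(p) = -(-90)*sqrt(p) = 90*sqrt(p))
X(21) + 23*(8 - 35) = 90*sqrt(21) + 23*(8 - 35) = 90*sqrt(21) + 23*(-27) = 90*sqrt(21) - 621 = -621 + 90*sqrt(21)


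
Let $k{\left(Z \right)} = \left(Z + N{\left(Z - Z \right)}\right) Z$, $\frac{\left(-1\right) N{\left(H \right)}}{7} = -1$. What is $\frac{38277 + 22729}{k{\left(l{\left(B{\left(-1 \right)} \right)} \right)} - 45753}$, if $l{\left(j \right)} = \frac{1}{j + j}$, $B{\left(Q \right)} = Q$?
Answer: $- \frac{244024}{183025} \approx -1.3333$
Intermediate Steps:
$l{\left(j \right)} = \frac{1}{2 j}$
$N{\left(H \right)} = 7$ ($N{\left(H \right)} = \left(-7\right) \left(-1\right) = 7$)
$k{\left(Z \right)} = Z \left(7 + Z\right)$ ($k{\left(Z \right)} = \left(Z + 7\right) Z = \left(7 + Z\right) Z = Z \left(7 + Z\right)$)
$\frac{38277 + 22729}{k{\left(l{\left(B{\left(-1 \right)} \right)} \right)} - 45753} = \frac{38277 + 22729}{\frac{1}{2 \left(-1\right)} \left(7 + \frac{1}{2 \left(-1\right)}\right) - 45753} = \frac{61006}{\frac{1}{2} \left(-1\right) \left(7 + \frac{1}{2} \left(-1\right)\right) - 45753} = \frac{61006}{- \frac{7 - \frac{1}{2}}{2} - 45753} = \frac{61006}{\left(- \frac{1}{2}\right) \frac{13}{2} - 45753} = \frac{61006}{- \frac{13}{4} - 45753} = \frac{61006}{- \frac{183025}{4}} = 61006 \left(- \frac{4}{183025}\right) = - \frac{244024}{183025}$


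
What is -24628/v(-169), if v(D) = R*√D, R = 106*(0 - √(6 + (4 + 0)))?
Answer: -6157*I*√10/3445 ≈ -5.6517*I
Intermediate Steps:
R = -106*√10 (R = 106*(0 - √(6 + 4)) = 106*(0 - √10) = 106*(-√10) = -106*√10 ≈ -335.20)
v(D) = -106*√10*√D (v(D) = (-106*√10)*√D = -106*√10*√D)
-24628/v(-169) = -24628*I*√10/13780 = -6157*I*√10/3445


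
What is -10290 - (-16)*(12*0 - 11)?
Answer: -10466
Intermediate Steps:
-10290 - (-16)*(12*0 - 11) = -10290 - (-16)*(0 - 11) = -10290 - (-16)*(-11) = -10290 - 1*176 = -10290 - 176 = -10466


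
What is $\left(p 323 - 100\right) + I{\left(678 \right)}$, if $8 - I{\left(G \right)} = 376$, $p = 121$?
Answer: $38615$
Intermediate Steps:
$I{\left(G \right)} = -368$ ($I{\left(G \right)} = 8 - 376 = -368$)
$\left(p 323 - 100\right) + I{\left(678 \right)} = \left(121 \cdot 323 - 100\right) - 368 = \left(39083 - 100\right) - 368 = 38983 - 368 = 38615$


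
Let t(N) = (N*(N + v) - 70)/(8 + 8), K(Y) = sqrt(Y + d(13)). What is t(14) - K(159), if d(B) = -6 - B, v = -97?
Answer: -77 - 2*sqrt(35) ≈ -88.832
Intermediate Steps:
K(Y) = sqrt(-19 + Y) (K(Y) = sqrt(Y + (-6 - 1*13)) = sqrt(Y + (-6 - 13)) = sqrt(Y - 19) = sqrt(-19 + Y))
t(N) = -35/8 + N*(-97 + N)/16 (t(N) = (N*(N - 97) - 70)/(8 + 8) = (N*(-97 + N) - 70)/16 = (-70 + N*(-97 + N))*(1/16) = -35/8 + N*(-97 + N)/16)
t(14) - K(159) = (-35/8 - 97/16*14 + (1/16)*14**2) - sqrt(-19 + 159) = (-35/8 - 679/8 + (1/16)*196) - sqrt(140) = (-35/8 - 679/8 + 49/4) - 2*sqrt(35) = -77 - 2*sqrt(35)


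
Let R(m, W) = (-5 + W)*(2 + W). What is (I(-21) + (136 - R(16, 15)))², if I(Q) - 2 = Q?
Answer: 2809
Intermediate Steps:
I(Q) = 2 + Q
(I(-21) + (136 - R(16, 15)))² = ((2 - 21) + (136 - (-10 + 15² - 3*15)))² = (-19 + (136 - (-10 + 225 - 45)))² = (-19 + (136 - 1*170))² = (-19 + (136 - 170))² = (-19 - 34)² = (-53)² = 2809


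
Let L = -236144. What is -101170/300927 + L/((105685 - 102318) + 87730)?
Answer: -80278388978/27413546919 ≈ -2.9284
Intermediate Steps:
-101170/300927 + L/((105685 - 102318) + 87730) = -101170/300927 - 236144/((105685 - 102318) + 87730) = -101170*1/300927 - 236144/(3367 + 87730) = -101170/300927 - 236144/91097 = -80278388978/27413546919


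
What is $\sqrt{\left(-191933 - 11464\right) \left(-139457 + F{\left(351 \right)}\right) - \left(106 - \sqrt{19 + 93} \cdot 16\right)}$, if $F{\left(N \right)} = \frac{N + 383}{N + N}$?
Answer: $\frac{\sqrt{43143047357254 + 97344 \sqrt{7}}}{39} \approx 1.6842 \cdot 10^{5}$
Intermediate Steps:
$F{\left(N \right)} = \frac{383 + N}{2 N}$
$\sqrt{\left(-191933 - 11464\right) \left(-139457 + F{\left(351 \right)}\right) - \left(106 - \sqrt{19 + 93} \cdot 16\right)} = \sqrt{\left(-191933 - 11464\right) \left(-139457 + \frac{383 + 351}{2 \cdot 351}\right) - \left(106 - \sqrt{19 + 93} \cdot 16\right)} = \sqrt{- 203397 \left(-139457 + \frac{1}{2} \cdot \frac{1}{351} \cdot 734\right) - \left(106 - \sqrt{112} \cdot 16\right)} = \sqrt{- 203397 \left(-139457 + \frac{367}{351}\right) - \left(106 - 4 \sqrt{7} \cdot 16\right)} = \sqrt{\left(-203397\right) \left(- \frac{48949040}{351}\right) - \left(106 - 64 \sqrt{7}\right)} = \sqrt{\frac{3318695962960}{117} - \left(106 - 64 \sqrt{7}\right)} = \sqrt{\frac{3318695950558}{117} + 64 \sqrt{7}}$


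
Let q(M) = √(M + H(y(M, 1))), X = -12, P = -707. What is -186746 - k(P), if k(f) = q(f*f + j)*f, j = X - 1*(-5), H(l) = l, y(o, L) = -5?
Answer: -186746 + 707*√499837 ≈ 3.1310e+5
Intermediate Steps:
j = -7 (j = -12 - 1*(-5) = -12 + 5 = -7)
q(M) = √(-5 + M) (q(M) = √(M - 5) = √(-5 + M))
k(f) = f*√(-12 + f²) (k(f) = √(-5 + (f*f - 7))*f = √(-5 + (f² - 7))*f = √(-5 + (-7 + f²))*f = √(-12 + f²)*f = f*√(-12 + f²))
-186746 - k(P) = -186746 - (-707)*√(-12 + (-707)²) = -186746 - (-707)*√(-12 + 499849) = -186746 - (-707)*√499837 = -186746 + 707*√499837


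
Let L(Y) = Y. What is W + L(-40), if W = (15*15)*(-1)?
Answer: -265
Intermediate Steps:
W = -225 (W = 225*(-1) = -225)
W + L(-40) = -225 - 40 = -265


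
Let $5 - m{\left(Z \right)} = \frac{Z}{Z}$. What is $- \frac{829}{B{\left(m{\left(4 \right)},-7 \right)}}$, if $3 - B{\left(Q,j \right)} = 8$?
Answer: $\frac{829}{5} \approx 165.8$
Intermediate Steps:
$m{\left(Z \right)} = 4$ ($m{\left(Z \right)} = 5 - \frac{Z}{Z} = 5 - 1 = 4$)
$B{\left(Q,j \right)} = -5$ ($B{\left(Q,j \right)} = 3 - 8 = -5$)
$- \frac{829}{B{\left(m{\left(4 \right)},-7 \right)}} = - \frac{829}{-5} = \left(-829\right) \left(- \frac{1}{5}\right) = \frac{829}{5}$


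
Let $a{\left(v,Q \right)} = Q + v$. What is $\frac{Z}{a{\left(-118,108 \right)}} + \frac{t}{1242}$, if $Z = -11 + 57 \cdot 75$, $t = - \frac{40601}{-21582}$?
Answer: $- \frac{5195247673}{12184020} \approx -426.4$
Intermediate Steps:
$t = \frac{3691}{1962}$ ($t = \left(-40601\right) \left(- \frac{1}{21582}\right) = \frac{3691}{1962} \approx 1.8812$)
$Z = 4264$ ($Z = -11 + 4275 = 4264$)
$\frac{Z}{a{\left(-118,108 \right)}} + \frac{t}{1242} = \frac{4264}{108 - 118} + \frac{3691}{1962 \cdot 1242} = \frac{4264}{-10} + \frac{3691}{1962} \cdot \frac{1}{1242} = 4264 \left(- \frac{1}{10}\right) + \frac{3691}{2436804} = - \frac{2132}{5} + \frac{3691}{2436804} = - \frac{5195247673}{12184020}$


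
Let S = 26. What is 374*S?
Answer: 9724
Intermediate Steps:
374*S = 374*26 = 9724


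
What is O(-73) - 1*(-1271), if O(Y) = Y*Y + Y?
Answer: 6527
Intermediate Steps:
O(Y) = Y + Y² (O(Y) = Y² + Y = Y + Y²)
O(-73) - 1*(-1271) = -73*(1 - 73) - 1*(-1271) = -73*(-72) + 1271 = 5256 + 1271 = 6527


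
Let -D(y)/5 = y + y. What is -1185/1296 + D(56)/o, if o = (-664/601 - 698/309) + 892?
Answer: -55056342055/35645994864 ≈ -1.5445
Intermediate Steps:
o = 165027754/185709 (o = (-664*1/601 - 698*1/309) + 892 = (-664/601 - 698/309) + 892 = -624674/185709 + 892 = 165027754/185709 ≈ 888.64)
D(y) = -10*y (D(y) = -5*(y + y) = -10*y)
-1185/1296 + D(56)/o = -1185/1296 + (-10*56)/(165027754/185709) = -1185*1/1296 - 560*185709/165027754 = -395/432 - 51998520/82513877 = -55056342055/35645994864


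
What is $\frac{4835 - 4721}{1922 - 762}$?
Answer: $\frac{57}{580} \approx 0.098276$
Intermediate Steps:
$\frac{4835 - 4721}{1922 - 762} = \frac{114}{1160} = 114 \cdot \frac{1}{1160} = \frac{57}{580}$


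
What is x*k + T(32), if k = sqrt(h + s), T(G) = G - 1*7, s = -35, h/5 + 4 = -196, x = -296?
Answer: 25 - 888*I*sqrt(115) ≈ 25.0 - 9522.7*I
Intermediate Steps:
h = -1000 (h = -20 + 5*(-196) = -20 - 980 = -1000)
T(G) = -7 + G (T(G) = G - 7 = -7 + G)
k = 3*I*sqrt(115) (k = sqrt(-1000 - 35) = sqrt(-1035) = 3*I*sqrt(115) ≈ 32.171*I)
x*k + T(32) = -888*I*sqrt(115) + (-7 + 32) = -888*I*sqrt(115) + 25 = 25 - 888*I*sqrt(115)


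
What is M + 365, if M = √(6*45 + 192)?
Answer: 365 + √462 ≈ 386.49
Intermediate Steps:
M = √462 (M = √(270 + 192) = √462 ≈ 21.494)
M + 365 = √462 + 365 = 365 + √462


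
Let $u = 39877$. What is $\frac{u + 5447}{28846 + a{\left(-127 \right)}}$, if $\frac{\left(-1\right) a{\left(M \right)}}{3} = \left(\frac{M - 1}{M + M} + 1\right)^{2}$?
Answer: $\frac{731030796}{465147691} \approx 1.5716$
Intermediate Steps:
$a{\left(M \right)} = - 3 \left(1 + \frac{-1 + M}{2 M}\right)^{2}$ ($a{\left(M \right)} = - 3 \left(\frac{M - 1}{M + M} + 1\right)^{2} = - 3 \left(\frac{-1 + M}{2 M} + 1\right)^{2} = - 3 \left(1 + \frac{-1 + M}{2 M}\right)^{2}$)
$\frac{u + 5447}{28846 + a{\left(-127 \right)}} = \frac{39877 + 5447}{28846 - \frac{3 \left(-1 + 3 \left(-127\right)\right)^{2}}{4 \cdot 16129}} = \frac{45324}{28846 - \frac{3 \left(-1 - 381\right)^{2}}{64516}} = \frac{45324}{28846 - \frac{3 \left(-382\right)^{2}}{64516}} = \frac{45324}{28846 - \frac{3}{64516} \cdot 145924} = \frac{45324}{28846 - \frac{109443}{16129}} = \frac{45324}{\frac{465147691}{16129}} = 45324 \cdot \frac{16129}{465147691} = \frac{731030796}{465147691}$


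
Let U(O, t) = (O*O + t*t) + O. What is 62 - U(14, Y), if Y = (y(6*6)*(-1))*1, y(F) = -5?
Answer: -173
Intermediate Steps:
Y = 5 (Y = -5*(-1)*1 = 5*1 = 5)
U(O, t) = O + O² + t² (U(O, t) = (O² + t²) + O = O + O² + t²)
62 - U(14, Y) = 62 - (14 + 14² + 5²) = 62 - (14 + 196 + 25) = 62 - 1*235 = 62 - 235 = -173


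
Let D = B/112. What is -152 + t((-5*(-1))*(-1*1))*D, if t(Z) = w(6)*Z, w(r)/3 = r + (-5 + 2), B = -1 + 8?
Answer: -2477/16 ≈ -154.81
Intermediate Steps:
B = 7
D = 1/16 (D = 7/112 = 7*(1/112) = 1/16 ≈ 0.062500)
w(r) = -9 + 3*r (w(r) = 3*(r + (-5 + 2)) = 3*(r - 3) = 3*(-3 + r) = -9 + 3*r)
t(Z) = 9*Z (t(Z) = (-9 + 3*6)*Z = (-9 + 18)*Z = 9*Z)
-152 + t((-5*(-1))*(-1*1))*D = -152 + (9*((-5*(-1))*(-1*1)))*(1/16) = -152 + (9*(5*(-1)))*(1/16) = -152 + (9*(-5))*(1/16) = -152 - 45*1/16 = -152 - 45/16 = -2477/16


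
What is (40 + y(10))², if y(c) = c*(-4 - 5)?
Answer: 2500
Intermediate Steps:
y(c) = -9*c (y(c) = c*(-9) = -9*c)
(40 + y(10))² = (40 - 9*10)² = (40 - 90)² = (-50)² = 2500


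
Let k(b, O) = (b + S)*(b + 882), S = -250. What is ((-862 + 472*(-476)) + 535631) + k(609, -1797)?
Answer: 845366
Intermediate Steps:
k(b, O) = (-250 + b)*(882 + b) (k(b, O) = (b - 250)*(b + 882) = (-250 + b)*(882 + b))
((-862 + 472*(-476)) + 535631) + k(609, -1797) = ((-862 + 472*(-476)) + 535631) + (-220500 + 609**2 + 632*609) = ((-862 - 224672) + 535631) + (-220500 + 370881 + 384888) = (-225534 + 535631) + 535269 = 310097 + 535269 = 845366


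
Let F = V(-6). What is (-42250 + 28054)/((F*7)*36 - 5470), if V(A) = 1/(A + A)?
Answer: 14196/5491 ≈ 2.5853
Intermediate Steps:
V(A) = 1/(2*A)
F = -1/12 (F = (1/2)/(-6) = (1/2)*(-1/6) = -1/12 ≈ -0.083333)
(-42250 + 28054)/((F*7)*36 - 5470) = (-42250 + 28054)/(-1/12*7*36 - 5470) = -14196/(-7/12*36 - 5470) = -14196/(-21 - 5470) = -14196/(-5491) = -14196*(-1/5491) = 14196/5491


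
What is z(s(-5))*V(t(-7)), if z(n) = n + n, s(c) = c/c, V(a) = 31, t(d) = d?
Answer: 62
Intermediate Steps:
s(c) = 1
z(n) = 2*n
z(s(-5))*V(t(-7)) = (2*1)*31 = 2*31 = 62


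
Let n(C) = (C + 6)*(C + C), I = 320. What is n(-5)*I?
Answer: -3200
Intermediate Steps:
n(C) = 2*C*(6 + C) (n(C) = (6 + C)*(2*C) = 2*C*(6 + C))
n(-5)*I = (2*(-5)*(6 - 5))*320 = (2*(-5)*1)*320 = -10*320 = -3200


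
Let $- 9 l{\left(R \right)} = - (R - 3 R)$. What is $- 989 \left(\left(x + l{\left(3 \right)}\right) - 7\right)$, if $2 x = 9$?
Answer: $\frac{18791}{6} \approx 3131.8$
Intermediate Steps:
$x = \frac{9}{2}$ ($x = \frac{1}{2} \cdot 9 = \frac{9}{2} \approx 4.5$)
$l{\left(R \right)} = - \frac{2 R}{9}$ ($l{\left(R \right)} = - \frac{\left(-1\right) \left(R - 3 R\right)}{9} = - \frac{\left(-1\right) \left(- 2 R\right)}{9} = - \frac{2 R}{9}$)
$- 989 \left(\left(x + l{\left(3 \right)}\right) - 7\right) = - 989 \left(\left(\frac{9}{2} - \frac{2}{3}\right) - 7\right) = - 989 \left(\frac{23}{6} - 7\right) = \left(-989\right) \left(- \frac{19}{6}\right) = \frac{18791}{6}$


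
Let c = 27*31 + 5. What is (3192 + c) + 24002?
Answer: 28036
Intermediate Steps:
c = 842 (c = 837 + 5 = 842)
(3192 + c) + 24002 = (3192 + 842) + 24002 = 4034 + 24002 = 28036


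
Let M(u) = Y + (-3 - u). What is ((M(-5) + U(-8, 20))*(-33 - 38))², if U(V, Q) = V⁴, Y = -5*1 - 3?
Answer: 84326352100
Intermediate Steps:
Y = -8 (Y = -5 - 3 = -8)
M(u) = -11 - u (M(u) = -8 + (-3 - u) = -11 - u)
((M(-5) + U(-8, 20))*(-33 - 38))² = (((-11 - 1*(-5)) + (-8)⁴)*(-33 - 38))² = (((-11 + 5) + 4096)*(-71))² = ((-6 + 4096)*(-71))² = (4090*(-71))² = (-290390)² = 84326352100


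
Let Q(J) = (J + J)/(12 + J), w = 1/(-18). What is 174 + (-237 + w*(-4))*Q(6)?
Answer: 436/27 ≈ 16.148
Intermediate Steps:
w = -1/18 ≈ -0.055556
Q(J) = 2*J/(12 + J) (Q(J) = (2*J)/(12 + J) = 2*J/(12 + J))
174 + (-237 + w*(-4))*Q(6) = 174 + (-237 - 1/18*(-4))*(2*6/(12 + 6)) = 174 + (-237 + 2/9)*(2*6/18) = 174 - 4262*6/(9*18) = 174 - 2131/9*2/3 = 174 - 4262/27 = 436/27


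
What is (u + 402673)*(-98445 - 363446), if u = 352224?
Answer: -348680130227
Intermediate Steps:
(u + 402673)*(-98445 - 363446) = (352224 + 402673)*(-98445 - 363446) = 754897*(-461891) = -348680130227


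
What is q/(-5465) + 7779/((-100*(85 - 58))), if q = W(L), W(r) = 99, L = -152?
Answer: -2851969/983700 ≈ -2.8992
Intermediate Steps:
q = 99
q/(-5465) + 7779/((-100*(85 - 58))) = 99/(-5465) + 7779/((-100*(85 - 58))) = 99*(-1/5465) + 7779/((-100*27)) = -99/5465 + 7779/(-2700) = -99/5465 + 7779*(-1/2700) = -99/5465 - 2593/900 = -2851969/983700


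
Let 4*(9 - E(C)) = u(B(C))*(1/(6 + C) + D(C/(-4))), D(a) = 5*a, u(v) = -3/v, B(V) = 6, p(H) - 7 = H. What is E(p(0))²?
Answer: 10843849/173056 ≈ 62.661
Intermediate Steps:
p(H) = 7 + H
E(C) = 9 - 5*C/32 + 1/(8*(6 + C)) (E(C) = 9 - (-3/6)*(1/(6 + C) + 5*(C/(-4)))/4 = 9 - (-3*⅙)*(1/(6 + C) + 5*(C*(-¼)))/4 = 9 - (-1)*(1/(6 + C) + 5*(-C/4))/8 = 9 - (-1)*(1/(6 + C) - 5*C/4)/8 = 9 - (-1/(2*(6 + C)) + 5*C/8)/4 = 9 + (-5*C/32 + 1/(8*(6 + C))) = 9 - 5*C/32 + 1/(8*(6 + C)))
E(p(0))² = ((1732 - 5*(7 + 0)² + 258*(7 + 0))/(32*(6 + (7 + 0))))² = ((1732 - 5*7² + 258*7)/(32*(6 + 7)))² = ((1/32)*(1732 - 5*49 + 1806)/13)² = ((1/32)*(1/13)*(1732 - 245 + 1806))² = ((1/32)*(1/13)*3293)² = (3293/416)² = 10843849/173056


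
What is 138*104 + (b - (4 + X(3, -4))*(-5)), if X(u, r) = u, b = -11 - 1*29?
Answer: 14347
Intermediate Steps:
b = -40 (b = -11 - 29 = -40)
138*104 + (b - (4 + X(3, -4))*(-5)) = 138*104 + (-40 - (4 + 3)*(-5)) = 14352 + (-40 - 7*(-5)) = 14352 + (-40 - 1*(-35)) = 14352 + (-40 + 35) = 14352 - 5 = 14347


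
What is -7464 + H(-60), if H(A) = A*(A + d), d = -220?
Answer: 9336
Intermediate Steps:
H(A) = A*(-220 + A) (H(A) = A*(A - 220) = A*(-220 + A))
-7464 + H(-60) = -7464 - 60*(-220 - 60) = -7464 - 60*(-280) = -7464 + 16800 = 9336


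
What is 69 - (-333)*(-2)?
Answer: -597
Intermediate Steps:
69 - (-333)*(-2) = 69 - 37*18 = 69 - 666 = -597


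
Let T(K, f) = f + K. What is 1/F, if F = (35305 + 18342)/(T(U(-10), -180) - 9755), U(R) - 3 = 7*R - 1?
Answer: -10003/53647 ≈ -0.18646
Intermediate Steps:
U(R) = 2 + 7*R (U(R) = 3 + (7*R - 1) = 3 + (-1 + 7*R) = 2 + 7*R)
T(K, f) = K + f
F = -53647/10003 (F = (35305 + 18342)/(((2 + 7*(-10)) - 180) - 9755) = 53647/(((2 - 70) - 180) - 9755) = 53647/((-68 - 180) - 9755) = 53647/(-248 - 9755) = 53647/(-10003) = 53647*(-1/10003) = -53647/10003 ≈ -5.3631)
1/F = 1/(-53647/10003) = -10003/53647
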